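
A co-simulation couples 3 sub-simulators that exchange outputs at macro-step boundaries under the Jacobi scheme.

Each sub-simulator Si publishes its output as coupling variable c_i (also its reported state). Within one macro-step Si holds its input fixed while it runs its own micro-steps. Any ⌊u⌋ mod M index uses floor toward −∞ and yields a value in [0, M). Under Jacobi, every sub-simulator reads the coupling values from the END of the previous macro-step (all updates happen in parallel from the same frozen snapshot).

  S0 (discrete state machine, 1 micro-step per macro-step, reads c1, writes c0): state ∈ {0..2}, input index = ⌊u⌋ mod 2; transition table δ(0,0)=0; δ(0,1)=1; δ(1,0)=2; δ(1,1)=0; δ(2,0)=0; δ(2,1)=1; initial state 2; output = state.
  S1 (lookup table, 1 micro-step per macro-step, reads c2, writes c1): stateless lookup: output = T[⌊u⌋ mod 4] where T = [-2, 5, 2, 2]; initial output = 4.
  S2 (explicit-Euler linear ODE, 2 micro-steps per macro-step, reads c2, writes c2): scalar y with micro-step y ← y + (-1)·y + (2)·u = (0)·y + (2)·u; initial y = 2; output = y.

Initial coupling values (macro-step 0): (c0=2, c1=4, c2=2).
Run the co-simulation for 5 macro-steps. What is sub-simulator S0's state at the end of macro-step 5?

S0 state at macro-step 5 = 0

macro 1: S0 reads c1=4 → after 1×micro: 0; S1 reads c2=2 → after 1×micro: 2; S2 reads c2=2 → after 2×micro: 4 ⇒ (c0=0, c1=2, c2=4)
macro 2: S0 reads c1=2 → after 1×micro: 0; S1 reads c2=4 → after 1×micro: -2; S2 reads c2=4 → after 2×micro: 8 ⇒ (c0=0, c1=-2, c2=8)
macro 3: S0 reads c1=-2 → after 1×micro: 0; S1 reads c2=8 → after 1×micro: -2; S2 reads c2=8 → after 2×micro: 16 ⇒ (c0=0, c1=-2, c2=16)
macro 4: S0 reads c1=-2 → after 1×micro: 0; S1 reads c2=16 → after 1×micro: -2; S2 reads c2=16 → after 2×micro: 32 ⇒ (c0=0, c1=-2, c2=32)
macro 5: S0 reads c1=-2 → after 1×micro: 0; S1 reads c2=32 → after 1×micro: -2; S2 reads c2=32 → after 2×micro: 64 ⇒ (c0=0, c1=-2, c2=64)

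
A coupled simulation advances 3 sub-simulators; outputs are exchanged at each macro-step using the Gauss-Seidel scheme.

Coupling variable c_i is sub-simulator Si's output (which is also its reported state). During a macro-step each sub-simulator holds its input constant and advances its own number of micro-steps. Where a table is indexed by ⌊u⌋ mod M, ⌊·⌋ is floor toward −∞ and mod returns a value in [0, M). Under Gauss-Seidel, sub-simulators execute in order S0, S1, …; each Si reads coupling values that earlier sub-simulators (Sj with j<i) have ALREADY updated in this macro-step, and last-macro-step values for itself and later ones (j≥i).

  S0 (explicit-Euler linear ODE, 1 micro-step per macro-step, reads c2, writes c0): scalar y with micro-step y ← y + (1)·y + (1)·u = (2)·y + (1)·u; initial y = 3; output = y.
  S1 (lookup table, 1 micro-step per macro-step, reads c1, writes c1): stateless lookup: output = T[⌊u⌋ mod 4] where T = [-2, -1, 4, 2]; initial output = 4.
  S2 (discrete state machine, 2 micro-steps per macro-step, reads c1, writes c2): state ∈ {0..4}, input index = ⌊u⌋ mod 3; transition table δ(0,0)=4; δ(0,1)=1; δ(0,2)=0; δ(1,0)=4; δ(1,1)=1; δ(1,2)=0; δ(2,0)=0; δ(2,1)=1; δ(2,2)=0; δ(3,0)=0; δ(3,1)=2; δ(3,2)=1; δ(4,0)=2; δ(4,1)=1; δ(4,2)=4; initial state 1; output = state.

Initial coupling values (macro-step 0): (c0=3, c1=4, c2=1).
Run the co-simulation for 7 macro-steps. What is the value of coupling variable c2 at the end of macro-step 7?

macro 1: S0 reads c2=1 → after 1×micro: 7; S1 reads c1=4 → after 1×micro: -2; S2 reads c1=-2 → after 2×micro: 1 ⇒ (c0=7, c1=-2, c2=1)
macro 2: S0 reads c2=1 → after 1×micro: 15; S1 reads c1=-2 → after 1×micro: 4; S2 reads c1=4 → after 2×micro: 1 ⇒ (c0=15, c1=4, c2=1)
macro 3: S0 reads c2=1 → after 1×micro: 31; S1 reads c1=4 → after 1×micro: -2; S2 reads c1=-2 → after 2×micro: 1 ⇒ (c0=31, c1=-2, c2=1)
macro 4: S0 reads c2=1 → after 1×micro: 63; S1 reads c1=-2 → after 1×micro: 4; S2 reads c1=4 → after 2×micro: 1 ⇒ (c0=63, c1=4, c2=1)
macro 5: S0 reads c2=1 → after 1×micro: 127; S1 reads c1=4 → after 1×micro: -2; S2 reads c1=-2 → after 2×micro: 1 ⇒ (c0=127, c1=-2, c2=1)
macro 6: S0 reads c2=1 → after 1×micro: 255; S1 reads c1=-2 → after 1×micro: 4; S2 reads c1=4 → after 2×micro: 1 ⇒ (c0=255, c1=4, c2=1)
macro 7: S0 reads c2=1 → after 1×micro: 511; S1 reads c1=4 → after 1×micro: -2; S2 reads c1=-2 → after 2×micro: 1 ⇒ (c0=511, c1=-2, c2=1)

c2 at macro-step 7 = 1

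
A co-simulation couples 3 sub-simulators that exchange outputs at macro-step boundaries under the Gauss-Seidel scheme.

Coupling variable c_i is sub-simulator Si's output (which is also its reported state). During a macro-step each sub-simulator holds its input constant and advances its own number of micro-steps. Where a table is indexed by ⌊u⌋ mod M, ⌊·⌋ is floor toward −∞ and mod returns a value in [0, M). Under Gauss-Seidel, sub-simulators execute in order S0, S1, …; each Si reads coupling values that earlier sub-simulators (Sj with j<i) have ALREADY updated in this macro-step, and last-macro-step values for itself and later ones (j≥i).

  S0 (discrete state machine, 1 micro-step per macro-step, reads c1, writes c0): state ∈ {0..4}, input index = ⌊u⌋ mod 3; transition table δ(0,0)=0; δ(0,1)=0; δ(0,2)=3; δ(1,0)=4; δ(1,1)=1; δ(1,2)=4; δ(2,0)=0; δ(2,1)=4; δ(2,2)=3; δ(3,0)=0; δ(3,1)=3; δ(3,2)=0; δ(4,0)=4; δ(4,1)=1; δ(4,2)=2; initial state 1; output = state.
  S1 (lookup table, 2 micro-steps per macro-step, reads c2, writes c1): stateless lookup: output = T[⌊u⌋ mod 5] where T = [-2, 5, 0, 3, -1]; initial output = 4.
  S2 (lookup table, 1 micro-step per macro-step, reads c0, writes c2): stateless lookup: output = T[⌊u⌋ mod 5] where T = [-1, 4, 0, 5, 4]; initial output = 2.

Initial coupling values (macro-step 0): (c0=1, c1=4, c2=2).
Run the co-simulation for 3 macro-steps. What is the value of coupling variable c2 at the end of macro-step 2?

macro 1: S0 reads c1=4 → after 1×micro: 1; S1 reads c2=2 → after 2×micro: 0; S2 reads c0=1 → after 1×micro: 4 ⇒ (c0=1, c1=0, c2=4)
macro 2: S0 reads c1=0 → after 1×micro: 4; S1 reads c2=4 → after 2×micro: -1; S2 reads c0=4 → after 1×micro: 4 ⇒ (c0=4, c1=-1, c2=4)
macro 3: S0 reads c1=-1 → after 1×micro: 2; S1 reads c2=4 → after 2×micro: -1; S2 reads c0=2 → after 1×micro: 0 ⇒ (c0=2, c1=-1, c2=0)

c2 at macro-step 2 = 4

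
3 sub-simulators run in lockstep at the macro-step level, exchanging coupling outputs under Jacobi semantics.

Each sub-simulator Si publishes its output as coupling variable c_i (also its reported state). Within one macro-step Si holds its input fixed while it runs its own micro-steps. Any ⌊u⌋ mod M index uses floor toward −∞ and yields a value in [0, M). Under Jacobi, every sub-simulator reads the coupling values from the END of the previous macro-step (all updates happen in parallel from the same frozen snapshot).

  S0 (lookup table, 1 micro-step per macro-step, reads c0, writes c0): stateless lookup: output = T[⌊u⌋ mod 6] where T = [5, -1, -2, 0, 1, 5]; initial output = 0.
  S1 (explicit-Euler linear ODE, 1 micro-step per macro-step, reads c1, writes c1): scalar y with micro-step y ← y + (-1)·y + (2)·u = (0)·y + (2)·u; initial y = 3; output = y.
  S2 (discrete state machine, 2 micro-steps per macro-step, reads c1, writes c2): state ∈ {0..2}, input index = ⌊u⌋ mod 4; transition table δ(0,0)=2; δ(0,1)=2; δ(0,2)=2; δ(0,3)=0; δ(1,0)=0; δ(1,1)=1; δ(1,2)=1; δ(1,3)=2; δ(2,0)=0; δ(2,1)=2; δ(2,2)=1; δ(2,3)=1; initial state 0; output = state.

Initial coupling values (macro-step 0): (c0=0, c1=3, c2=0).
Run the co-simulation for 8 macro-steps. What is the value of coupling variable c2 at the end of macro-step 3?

macro 1: S0 reads c0=0 → after 1×micro: 5; S1 reads c1=3 → after 1×micro: 6; S2 reads c1=3 → after 2×micro: 0 ⇒ (c0=5, c1=6, c2=0)
macro 2: S0 reads c0=5 → after 1×micro: 5; S1 reads c1=6 → after 1×micro: 12; S2 reads c1=6 → after 2×micro: 1 ⇒ (c0=5, c1=12, c2=1)
macro 3: S0 reads c0=5 → after 1×micro: 5; S1 reads c1=12 → after 1×micro: 24; S2 reads c1=12 → after 2×micro: 2 ⇒ (c0=5, c1=24, c2=2)
macro 4: S0 reads c0=5 → after 1×micro: 5; S1 reads c1=24 → after 1×micro: 48; S2 reads c1=24 → after 2×micro: 2 ⇒ (c0=5, c1=48, c2=2)
macro 5: S0 reads c0=5 → after 1×micro: 5; S1 reads c1=48 → after 1×micro: 96; S2 reads c1=48 → after 2×micro: 2 ⇒ (c0=5, c1=96, c2=2)
macro 6: S0 reads c0=5 → after 1×micro: 5; S1 reads c1=96 → after 1×micro: 192; S2 reads c1=96 → after 2×micro: 2 ⇒ (c0=5, c1=192, c2=2)
macro 7: S0 reads c0=5 → after 1×micro: 5; S1 reads c1=192 → after 1×micro: 384; S2 reads c1=192 → after 2×micro: 2 ⇒ (c0=5, c1=384, c2=2)
macro 8: S0 reads c0=5 → after 1×micro: 5; S1 reads c1=384 → after 1×micro: 768; S2 reads c1=384 → after 2×micro: 2 ⇒ (c0=5, c1=768, c2=2)

c2 at macro-step 3 = 2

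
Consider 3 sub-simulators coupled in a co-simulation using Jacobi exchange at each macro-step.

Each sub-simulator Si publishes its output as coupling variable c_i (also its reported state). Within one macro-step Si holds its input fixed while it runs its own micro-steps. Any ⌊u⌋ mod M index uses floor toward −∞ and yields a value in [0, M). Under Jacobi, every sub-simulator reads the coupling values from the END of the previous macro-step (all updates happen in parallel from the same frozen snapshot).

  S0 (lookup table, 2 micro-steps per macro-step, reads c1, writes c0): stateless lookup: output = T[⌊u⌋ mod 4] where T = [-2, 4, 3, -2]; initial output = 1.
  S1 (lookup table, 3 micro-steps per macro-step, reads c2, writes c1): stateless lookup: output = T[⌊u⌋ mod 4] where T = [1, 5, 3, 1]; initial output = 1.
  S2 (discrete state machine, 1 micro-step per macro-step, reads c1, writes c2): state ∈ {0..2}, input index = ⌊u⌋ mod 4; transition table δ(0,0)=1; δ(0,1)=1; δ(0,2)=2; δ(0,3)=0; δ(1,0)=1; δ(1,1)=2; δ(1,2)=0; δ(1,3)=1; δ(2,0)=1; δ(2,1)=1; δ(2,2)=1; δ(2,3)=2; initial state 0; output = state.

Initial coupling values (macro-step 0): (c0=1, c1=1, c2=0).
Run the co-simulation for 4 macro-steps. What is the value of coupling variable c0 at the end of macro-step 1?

c0 at macro-step 1 = 4

macro 1: S0 reads c1=1 → after 2×micro: 4; S1 reads c2=0 → after 3×micro: 1; S2 reads c1=1 → after 1×micro: 1 ⇒ (c0=4, c1=1, c2=1)
macro 2: S0 reads c1=1 → after 2×micro: 4; S1 reads c2=1 → after 3×micro: 5; S2 reads c1=1 → after 1×micro: 2 ⇒ (c0=4, c1=5, c2=2)
macro 3: S0 reads c1=5 → after 2×micro: 4; S1 reads c2=2 → after 3×micro: 3; S2 reads c1=5 → after 1×micro: 1 ⇒ (c0=4, c1=3, c2=1)
macro 4: S0 reads c1=3 → after 2×micro: -2; S1 reads c2=1 → after 3×micro: 5; S2 reads c1=3 → after 1×micro: 1 ⇒ (c0=-2, c1=5, c2=1)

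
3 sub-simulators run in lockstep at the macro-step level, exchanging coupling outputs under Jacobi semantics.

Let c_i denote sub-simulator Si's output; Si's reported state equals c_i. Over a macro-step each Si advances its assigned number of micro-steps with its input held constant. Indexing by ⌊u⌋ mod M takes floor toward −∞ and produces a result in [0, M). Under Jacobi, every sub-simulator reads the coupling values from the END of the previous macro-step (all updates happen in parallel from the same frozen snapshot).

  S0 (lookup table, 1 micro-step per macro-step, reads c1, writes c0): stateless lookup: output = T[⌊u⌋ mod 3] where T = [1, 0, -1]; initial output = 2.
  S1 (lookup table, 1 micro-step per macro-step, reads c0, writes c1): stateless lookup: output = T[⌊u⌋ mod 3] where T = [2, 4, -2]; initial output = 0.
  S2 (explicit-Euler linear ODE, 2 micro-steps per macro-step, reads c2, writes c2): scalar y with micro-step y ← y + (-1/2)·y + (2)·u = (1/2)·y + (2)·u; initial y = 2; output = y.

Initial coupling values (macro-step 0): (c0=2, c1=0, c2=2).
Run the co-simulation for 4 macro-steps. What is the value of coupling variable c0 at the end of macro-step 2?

macro 1: S0 reads c1=0 → after 1×micro: 1; S1 reads c0=2 → after 1×micro: -2; S2 reads c2=2 → after 2×micro: 13/2 ⇒ (c0=1, c1=-2, c2=13/2)
macro 2: S0 reads c1=-2 → after 1×micro: 0; S1 reads c0=1 → after 1×micro: 4; S2 reads c2=13/2 → after 2×micro: 169/8 ⇒ (c0=0, c1=4, c2=169/8)
macro 3: S0 reads c1=4 → after 1×micro: 0; S1 reads c0=0 → after 1×micro: 2; S2 reads c2=169/8 → after 2×micro: 2197/32 ⇒ (c0=0, c1=2, c2=2197/32)
macro 4: S0 reads c1=2 → after 1×micro: -1; S1 reads c0=0 → after 1×micro: 2; S2 reads c2=2197/32 → after 2×micro: 28561/128 ⇒ (c0=-1, c1=2, c2=28561/128)

c0 at macro-step 2 = 0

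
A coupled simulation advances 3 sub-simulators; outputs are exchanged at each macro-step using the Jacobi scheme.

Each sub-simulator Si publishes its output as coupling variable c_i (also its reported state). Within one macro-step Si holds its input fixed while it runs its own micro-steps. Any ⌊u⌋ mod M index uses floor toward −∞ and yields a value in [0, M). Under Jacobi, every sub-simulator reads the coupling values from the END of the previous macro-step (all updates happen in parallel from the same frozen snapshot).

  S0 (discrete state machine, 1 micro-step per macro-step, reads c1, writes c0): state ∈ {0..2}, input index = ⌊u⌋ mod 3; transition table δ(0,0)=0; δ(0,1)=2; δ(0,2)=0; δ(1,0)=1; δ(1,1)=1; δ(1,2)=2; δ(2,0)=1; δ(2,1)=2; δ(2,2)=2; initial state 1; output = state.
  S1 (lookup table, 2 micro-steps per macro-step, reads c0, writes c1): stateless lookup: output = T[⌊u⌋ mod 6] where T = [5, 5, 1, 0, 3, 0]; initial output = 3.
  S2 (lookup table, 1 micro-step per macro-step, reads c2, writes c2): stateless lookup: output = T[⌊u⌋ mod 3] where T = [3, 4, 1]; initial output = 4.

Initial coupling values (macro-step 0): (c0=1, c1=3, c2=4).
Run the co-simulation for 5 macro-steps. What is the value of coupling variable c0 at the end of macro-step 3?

c0 at macro-step 3 = 2

macro 1: S0 reads c1=3 → after 1×micro: 1; S1 reads c0=1 → after 2×micro: 5; S2 reads c2=4 → after 1×micro: 4 ⇒ (c0=1, c1=5, c2=4)
macro 2: S0 reads c1=5 → after 1×micro: 2; S1 reads c0=1 → after 2×micro: 5; S2 reads c2=4 → after 1×micro: 4 ⇒ (c0=2, c1=5, c2=4)
macro 3: S0 reads c1=5 → after 1×micro: 2; S1 reads c0=2 → after 2×micro: 1; S2 reads c2=4 → after 1×micro: 4 ⇒ (c0=2, c1=1, c2=4)
macro 4: S0 reads c1=1 → after 1×micro: 2; S1 reads c0=2 → after 2×micro: 1; S2 reads c2=4 → after 1×micro: 4 ⇒ (c0=2, c1=1, c2=4)
macro 5: S0 reads c1=1 → after 1×micro: 2; S1 reads c0=2 → after 2×micro: 1; S2 reads c2=4 → after 1×micro: 4 ⇒ (c0=2, c1=1, c2=4)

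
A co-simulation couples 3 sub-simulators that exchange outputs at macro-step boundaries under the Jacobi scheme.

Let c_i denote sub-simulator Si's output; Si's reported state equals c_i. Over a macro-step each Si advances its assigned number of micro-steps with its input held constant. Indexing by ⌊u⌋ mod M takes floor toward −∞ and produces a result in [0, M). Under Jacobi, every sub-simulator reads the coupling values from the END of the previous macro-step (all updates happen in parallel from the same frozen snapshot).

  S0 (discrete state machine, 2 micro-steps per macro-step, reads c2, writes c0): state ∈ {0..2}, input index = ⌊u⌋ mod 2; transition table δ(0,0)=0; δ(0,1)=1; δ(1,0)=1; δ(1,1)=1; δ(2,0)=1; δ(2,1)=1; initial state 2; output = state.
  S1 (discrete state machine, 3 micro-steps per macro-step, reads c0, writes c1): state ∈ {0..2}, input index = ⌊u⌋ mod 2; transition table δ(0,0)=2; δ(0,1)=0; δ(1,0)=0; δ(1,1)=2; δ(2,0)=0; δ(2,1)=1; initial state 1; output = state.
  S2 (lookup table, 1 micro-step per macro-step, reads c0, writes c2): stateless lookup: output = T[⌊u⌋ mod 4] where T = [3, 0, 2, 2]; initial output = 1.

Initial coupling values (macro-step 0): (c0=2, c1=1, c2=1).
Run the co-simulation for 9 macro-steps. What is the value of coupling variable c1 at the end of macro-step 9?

macro 1: S0 reads c2=1 → after 2×micro: 1; S1 reads c0=2 → after 3×micro: 0; S2 reads c0=2 → after 1×micro: 2 ⇒ (c0=1, c1=0, c2=2)
macro 2: S0 reads c2=2 → after 2×micro: 1; S1 reads c0=1 → after 3×micro: 0; S2 reads c0=1 → after 1×micro: 0 ⇒ (c0=1, c1=0, c2=0)
macro 3: S0 reads c2=0 → after 2×micro: 1; S1 reads c0=1 → after 3×micro: 0; S2 reads c0=1 → after 1×micro: 0 ⇒ (c0=1, c1=0, c2=0)
macro 4: S0 reads c2=0 → after 2×micro: 1; S1 reads c0=1 → after 3×micro: 0; S2 reads c0=1 → after 1×micro: 0 ⇒ (c0=1, c1=0, c2=0)
macro 5: S0 reads c2=0 → after 2×micro: 1; S1 reads c0=1 → after 3×micro: 0; S2 reads c0=1 → after 1×micro: 0 ⇒ (c0=1, c1=0, c2=0)
macro 6: S0 reads c2=0 → after 2×micro: 1; S1 reads c0=1 → after 3×micro: 0; S2 reads c0=1 → after 1×micro: 0 ⇒ (c0=1, c1=0, c2=0)
macro 7: S0 reads c2=0 → after 2×micro: 1; S1 reads c0=1 → after 3×micro: 0; S2 reads c0=1 → after 1×micro: 0 ⇒ (c0=1, c1=0, c2=0)
macro 8: S0 reads c2=0 → after 2×micro: 1; S1 reads c0=1 → after 3×micro: 0; S2 reads c0=1 → after 1×micro: 0 ⇒ (c0=1, c1=0, c2=0)
macro 9: S0 reads c2=0 → after 2×micro: 1; S1 reads c0=1 → after 3×micro: 0; S2 reads c0=1 → after 1×micro: 0 ⇒ (c0=1, c1=0, c2=0)

c1 at macro-step 9 = 0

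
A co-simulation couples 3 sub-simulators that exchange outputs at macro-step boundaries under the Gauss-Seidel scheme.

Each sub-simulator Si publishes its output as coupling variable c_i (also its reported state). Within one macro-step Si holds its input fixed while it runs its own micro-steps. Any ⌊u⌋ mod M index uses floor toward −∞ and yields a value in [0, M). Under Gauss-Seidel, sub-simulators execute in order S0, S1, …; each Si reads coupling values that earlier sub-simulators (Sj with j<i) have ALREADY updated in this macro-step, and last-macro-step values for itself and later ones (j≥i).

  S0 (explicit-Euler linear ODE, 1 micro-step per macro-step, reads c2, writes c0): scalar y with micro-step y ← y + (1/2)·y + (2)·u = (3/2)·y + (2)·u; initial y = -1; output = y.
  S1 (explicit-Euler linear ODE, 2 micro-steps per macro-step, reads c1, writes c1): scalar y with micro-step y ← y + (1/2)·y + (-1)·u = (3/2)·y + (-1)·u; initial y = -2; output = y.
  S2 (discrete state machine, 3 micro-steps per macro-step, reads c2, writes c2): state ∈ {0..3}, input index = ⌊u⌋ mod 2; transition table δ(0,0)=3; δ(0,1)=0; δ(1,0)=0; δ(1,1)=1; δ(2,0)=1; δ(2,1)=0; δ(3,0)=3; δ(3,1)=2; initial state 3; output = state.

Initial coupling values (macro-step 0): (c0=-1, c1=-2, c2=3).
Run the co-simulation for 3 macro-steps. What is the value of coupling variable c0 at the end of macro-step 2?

c0 at macro-step 2 = 27/4

macro 1: S0 reads c2=3 → after 1×micro: 9/2; S1 reads c1=-2 → after 2×micro: 1/2; S2 reads c2=3 → after 3×micro: 0 ⇒ (c0=9/2, c1=1/2, c2=0)
macro 2: S0 reads c2=0 → after 1×micro: 27/4; S1 reads c1=1/2 → after 2×micro: -1/8; S2 reads c2=0 → after 3×micro: 3 ⇒ (c0=27/4, c1=-1/8, c2=3)
macro 3: S0 reads c2=3 → after 1×micro: 129/8; S1 reads c1=-1/8 → after 2×micro: 1/32; S2 reads c2=3 → after 3×micro: 0 ⇒ (c0=129/8, c1=1/32, c2=0)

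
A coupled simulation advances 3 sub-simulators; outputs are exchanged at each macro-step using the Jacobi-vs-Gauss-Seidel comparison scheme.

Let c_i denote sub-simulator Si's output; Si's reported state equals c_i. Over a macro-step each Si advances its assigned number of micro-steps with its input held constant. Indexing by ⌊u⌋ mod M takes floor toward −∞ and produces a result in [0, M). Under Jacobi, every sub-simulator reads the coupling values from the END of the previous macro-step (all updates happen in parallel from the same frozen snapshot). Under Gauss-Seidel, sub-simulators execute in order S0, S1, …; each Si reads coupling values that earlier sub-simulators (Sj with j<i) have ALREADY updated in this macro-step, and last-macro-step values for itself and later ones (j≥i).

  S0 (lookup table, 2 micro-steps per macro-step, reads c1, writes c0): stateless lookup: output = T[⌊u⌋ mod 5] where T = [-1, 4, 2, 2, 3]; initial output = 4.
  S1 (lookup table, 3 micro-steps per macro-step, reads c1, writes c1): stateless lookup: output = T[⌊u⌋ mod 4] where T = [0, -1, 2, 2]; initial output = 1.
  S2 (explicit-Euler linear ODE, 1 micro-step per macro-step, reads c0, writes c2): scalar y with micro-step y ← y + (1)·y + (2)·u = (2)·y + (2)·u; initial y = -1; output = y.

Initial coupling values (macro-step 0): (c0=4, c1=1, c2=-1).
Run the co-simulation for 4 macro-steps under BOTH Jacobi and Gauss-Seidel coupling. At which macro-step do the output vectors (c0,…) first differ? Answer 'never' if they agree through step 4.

first divergence at macro-step: 2

[Jacobi] macro 1: S0 reads c1=1 → after 2×micro: 4; S1 reads c1=1 → after 3×micro: -1; S2 reads c0=4 → after 1×micro: 6 ⇒ (c0=4, c1=-1, c2=6)
[Jacobi] macro 2: S0 reads c1=-1 → after 2×micro: 3; S1 reads c1=-1 → after 3×micro: 2; S2 reads c0=4 → after 1×micro: 20 ⇒ (c0=3, c1=2, c2=20)
[Jacobi] macro 3: S0 reads c1=2 → after 2×micro: 2; S1 reads c1=2 → after 3×micro: 2; S2 reads c0=3 → after 1×micro: 46 ⇒ (c0=2, c1=2, c2=46)
[Jacobi] macro 4: S0 reads c1=2 → after 2×micro: 2; S1 reads c1=2 → after 3×micro: 2; S2 reads c0=2 → after 1×micro: 96 ⇒ (c0=2, c1=2, c2=96)
[Gauss-Seidel] macro 1: S0 reads c1=1 → after 2×micro: 4; S1 reads c1=1 → after 3×micro: -1; S2 reads c0=4 → after 1×micro: 6 ⇒ (c0=4, c1=-1, c2=6)
[Gauss-Seidel] macro 2: S0 reads c1=-1 → after 2×micro: 3; S1 reads c1=-1 → after 3×micro: 2; S2 reads c0=3 → after 1×micro: 18 ⇒ (c0=3, c1=2, c2=18)
[Gauss-Seidel] macro 3: S0 reads c1=2 → after 2×micro: 2; S1 reads c1=2 → after 3×micro: 2; S2 reads c0=2 → after 1×micro: 40 ⇒ (c0=2, c1=2, c2=40)
[Gauss-Seidel] macro 4: S0 reads c1=2 → after 2×micro: 2; S1 reads c1=2 → after 3×micro: 2; S2 reads c0=2 → after 1×micro: 84 ⇒ (c0=2, c1=2, c2=84)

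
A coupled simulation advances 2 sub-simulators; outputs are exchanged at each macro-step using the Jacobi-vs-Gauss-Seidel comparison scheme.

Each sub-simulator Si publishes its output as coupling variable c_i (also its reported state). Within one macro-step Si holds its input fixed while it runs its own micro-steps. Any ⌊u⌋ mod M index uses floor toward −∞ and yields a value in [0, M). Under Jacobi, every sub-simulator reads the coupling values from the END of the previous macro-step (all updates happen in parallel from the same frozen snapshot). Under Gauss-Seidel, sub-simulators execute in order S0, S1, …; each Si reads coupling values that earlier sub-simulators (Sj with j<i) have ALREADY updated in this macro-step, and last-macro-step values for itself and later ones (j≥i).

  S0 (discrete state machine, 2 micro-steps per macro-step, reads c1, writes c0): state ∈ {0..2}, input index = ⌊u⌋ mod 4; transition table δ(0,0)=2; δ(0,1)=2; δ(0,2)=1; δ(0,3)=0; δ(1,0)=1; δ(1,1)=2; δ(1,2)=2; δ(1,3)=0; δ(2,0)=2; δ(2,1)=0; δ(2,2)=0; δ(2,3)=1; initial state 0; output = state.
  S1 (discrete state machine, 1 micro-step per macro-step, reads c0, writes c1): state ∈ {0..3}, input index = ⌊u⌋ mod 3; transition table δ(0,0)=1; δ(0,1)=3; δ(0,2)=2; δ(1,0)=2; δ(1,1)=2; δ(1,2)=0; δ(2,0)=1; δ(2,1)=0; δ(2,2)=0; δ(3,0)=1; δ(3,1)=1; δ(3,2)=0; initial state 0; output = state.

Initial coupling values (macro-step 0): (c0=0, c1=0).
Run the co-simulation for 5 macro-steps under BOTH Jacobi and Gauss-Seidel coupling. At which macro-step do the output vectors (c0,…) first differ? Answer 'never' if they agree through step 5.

first divergence at macro-step: 1

[Jacobi] macro 1: S0 reads c1=0 → after 2×micro: 2; S1 reads c0=0 → after 1×micro: 1 ⇒ (c0=2, c1=1)
[Jacobi] macro 2: S0 reads c1=1 → after 2×micro: 2; S1 reads c0=2 → after 1×micro: 0 ⇒ (c0=2, c1=0)
[Jacobi] macro 3: S0 reads c1=0 → after 2×micro: 2; S1 reads c0=2 → after 1×micro: 2 ⇒ (c0=2, c1=2)
[Jacobi] macro 4: S0 reads c1=2 → after 2×micro: 1; S1 reads c0=2 → after 1×micro: 0 ⇒ (c0=1, c1=0)
[Jacobi] macro 5: S0 reads c1=0 → after 2×micro: 1; S1 reads c0=1 → after 1×micro: 3 ⇒ (c0=1, c1=3)
[Gauss-Seidel] macro 1: S0 reads c1=0 → after 2×micro: 2; S1 reads c0=2 → after 1×micro: 2 ⇒ (c0=2, c1=2)
[Gauss-Seidel] macro 2: S0 reads c1=2 → after 2×micro: 1; S1 reads c0=1 → after 1×micro: 0 ⇒ (c0=1, c1=0)
[Gauss-Seidel] macro 3: S0 reads c1=0 → after 2×micro: 1; S1 reads c0=1 → after 1×micro: 3 ⇒ (c0=1, c1=3)
[Gauss-Seidel] macro 4: S0 reads c1=3 → after 2×micro: 0; S1 reads c0=0 → after 1×micro: 1 ⇒ (c0=0, c1=1)
[Gauss-Seidel] macro 5: S0 reads c1=1 → after 2×micro: 0; S1 reads c0=0 → after 1×micro: 2 ⇒ (c0=0, c1=2)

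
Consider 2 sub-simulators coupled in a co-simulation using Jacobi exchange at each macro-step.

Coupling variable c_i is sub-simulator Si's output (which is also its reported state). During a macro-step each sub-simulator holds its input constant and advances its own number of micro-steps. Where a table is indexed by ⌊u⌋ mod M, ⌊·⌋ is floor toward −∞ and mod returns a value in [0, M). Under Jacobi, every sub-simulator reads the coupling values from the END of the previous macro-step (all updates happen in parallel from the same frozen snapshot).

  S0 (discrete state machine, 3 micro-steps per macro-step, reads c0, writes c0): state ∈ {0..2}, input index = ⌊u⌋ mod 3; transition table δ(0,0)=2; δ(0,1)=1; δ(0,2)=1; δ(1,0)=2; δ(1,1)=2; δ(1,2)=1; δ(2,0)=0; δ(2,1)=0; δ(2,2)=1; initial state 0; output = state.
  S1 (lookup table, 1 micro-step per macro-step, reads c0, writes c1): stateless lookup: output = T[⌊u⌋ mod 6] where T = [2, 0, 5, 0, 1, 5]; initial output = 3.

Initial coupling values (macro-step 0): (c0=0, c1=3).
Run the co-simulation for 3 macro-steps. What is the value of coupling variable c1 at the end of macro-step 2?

c1 at macro-step 2 = 5

macro 1: S0 reads c0=0 → after 3×micro: 2; S1 reads c0=0 → after 1×micro: 2 ⇒ (c0=2, c1=2)
macro 2: S0 reads c0=2 → after 3×micro: 1; S1 reads c0=2 → after 1×micro: 5 ⇒ (c0=1, c1=5)
macro 3: S0 reads c0=1 → after 3×micro: 1; S1 reads c0=1 → after 1×micro: 0 ⇒ (c0=1, c1=0)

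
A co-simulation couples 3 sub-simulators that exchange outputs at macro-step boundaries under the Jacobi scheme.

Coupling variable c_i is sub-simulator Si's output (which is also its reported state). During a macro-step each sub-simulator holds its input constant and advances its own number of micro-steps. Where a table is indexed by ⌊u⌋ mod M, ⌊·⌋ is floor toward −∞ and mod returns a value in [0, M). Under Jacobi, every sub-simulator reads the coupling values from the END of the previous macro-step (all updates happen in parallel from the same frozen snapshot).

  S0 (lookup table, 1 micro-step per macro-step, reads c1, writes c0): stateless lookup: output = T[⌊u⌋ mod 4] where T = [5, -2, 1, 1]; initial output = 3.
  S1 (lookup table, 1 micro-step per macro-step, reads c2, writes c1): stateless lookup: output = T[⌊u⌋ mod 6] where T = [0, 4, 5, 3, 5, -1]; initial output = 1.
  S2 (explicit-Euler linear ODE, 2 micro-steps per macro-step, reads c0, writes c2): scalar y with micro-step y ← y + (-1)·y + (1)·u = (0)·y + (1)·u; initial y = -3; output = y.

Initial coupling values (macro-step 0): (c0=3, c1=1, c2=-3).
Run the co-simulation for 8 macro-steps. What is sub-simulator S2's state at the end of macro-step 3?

S2 state at macro-step 3 = 1

macro 1: S0 reads c1=1 → after 1×micro: -2; S1 reads c2=-3 → after 1×micro: 3; S2 reads c0=3 → after 2×micro: 3 ⇒ (c0=-2, c1=3, c2=3)
macro 2: S0 reads c1=3 → after 1×micro: 1; S1 reads c2=3 → after 1×micro: 3; S2 reads c0=-2 → after 2×micro: -2 ⇒ (c0=1, c1=3, c2=-2)
macro 3: S0 reads c1=3 → after 1×micro: 1; S1 reads c2=-2 → after 1×micro: 5; S2 reads c0=1 → after 2×micro: 1 ⇒ (c0=1, c1=5, c2=1)
macro 4: S0 reads c1=5 → after 1×micro: -2; S1 reads c2=1 → after 1×micro: 4; S2 reads c0=1 → after 2×micro: 1 ⇒ (c0=-2, c1=4, c2=1)
macro 5: S0 reads c1=4 → after 1×micro: 5; S1 reads c2=1 → after 1×micro: 4; S2 reads c0=-2 → after 2×micro: -2 ⇒ (c0=5, c1=4, c2=-2)
macro 6: S0 reads c1=4 → after 1×micro: 5; S1 reads c2=-2 → after 1×micro: 5; S2 reads c0=5 → after 2×micro: 5 ⇒ (c0=5, c1=5, c2=5)
macro 7: S0 reads c1=5 → after 1×micro: -2; S1 reads c2=5 → after 1×micro: -1; S2 reads c0=5 → after 2×micro: 5 ⇒ (c0=-2, c1=-1, c2=5)
macro 8: S0 reads c1=-1 → after 1×micro: 1; S1 reads c2=5 → after 1×micro: -1; S2 reads c0=-2 → after 2×micro: -2 ⇒ (c0=1, c1=-1, c2=-2)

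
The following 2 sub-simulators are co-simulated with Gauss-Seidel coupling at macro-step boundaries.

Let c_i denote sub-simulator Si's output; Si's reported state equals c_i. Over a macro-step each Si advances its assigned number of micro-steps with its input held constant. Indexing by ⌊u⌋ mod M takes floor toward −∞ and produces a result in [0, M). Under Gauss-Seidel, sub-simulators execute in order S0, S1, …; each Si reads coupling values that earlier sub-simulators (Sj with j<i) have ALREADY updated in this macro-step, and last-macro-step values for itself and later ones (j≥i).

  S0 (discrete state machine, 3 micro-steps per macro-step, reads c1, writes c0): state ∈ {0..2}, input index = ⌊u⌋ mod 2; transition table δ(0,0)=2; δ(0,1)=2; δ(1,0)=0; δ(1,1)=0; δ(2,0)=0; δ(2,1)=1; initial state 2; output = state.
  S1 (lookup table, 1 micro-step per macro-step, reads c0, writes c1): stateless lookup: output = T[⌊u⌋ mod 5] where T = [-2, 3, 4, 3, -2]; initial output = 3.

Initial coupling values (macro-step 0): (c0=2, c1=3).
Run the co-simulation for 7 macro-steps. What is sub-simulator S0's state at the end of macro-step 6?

S0 state at macro-step 6 = 0

macro 1: S0 reads c1=3 → after 3×micro: 2; S1 reads c0=2 → after 1×micro: 4 ⇒ (c0=2, c1=4)
macro 2: S0 reads c1=4 → after 3×micro: 0; S1 reads c0=0 → after 1×micro: -2 ⇒ (c0=0, c1=-2)
macro 3: S0 reads c1=-2 → after 3×micro: 2; S1 reads c0=2 → after 1×micro: 4 ⇒ (c0=2, c1=4)
macro 4: S0 reads c1=4 → after 3×micro: 0; S1 reads c0=0 → after 1×micro: -2 ⇒ (c0=0, c1=-2)
macro 5: S0 reads c1=-2 → after 3×micro: 2; S1 reads c0=2 → after 1×micro: 4 ⇒ (c0=2, c1=4)
macro 6: S0 reads c1=4 → after 3×micro: 0; S1 reads c0=0 → after 1×micro: -2 ⇒ (c0=0, c1=-2)
macro 7: S0 reads c1=-2 → after 3×micro: 2; S1 reads c0=2 → after 1×micro: 4 ⇒ (c0=2, c1=4)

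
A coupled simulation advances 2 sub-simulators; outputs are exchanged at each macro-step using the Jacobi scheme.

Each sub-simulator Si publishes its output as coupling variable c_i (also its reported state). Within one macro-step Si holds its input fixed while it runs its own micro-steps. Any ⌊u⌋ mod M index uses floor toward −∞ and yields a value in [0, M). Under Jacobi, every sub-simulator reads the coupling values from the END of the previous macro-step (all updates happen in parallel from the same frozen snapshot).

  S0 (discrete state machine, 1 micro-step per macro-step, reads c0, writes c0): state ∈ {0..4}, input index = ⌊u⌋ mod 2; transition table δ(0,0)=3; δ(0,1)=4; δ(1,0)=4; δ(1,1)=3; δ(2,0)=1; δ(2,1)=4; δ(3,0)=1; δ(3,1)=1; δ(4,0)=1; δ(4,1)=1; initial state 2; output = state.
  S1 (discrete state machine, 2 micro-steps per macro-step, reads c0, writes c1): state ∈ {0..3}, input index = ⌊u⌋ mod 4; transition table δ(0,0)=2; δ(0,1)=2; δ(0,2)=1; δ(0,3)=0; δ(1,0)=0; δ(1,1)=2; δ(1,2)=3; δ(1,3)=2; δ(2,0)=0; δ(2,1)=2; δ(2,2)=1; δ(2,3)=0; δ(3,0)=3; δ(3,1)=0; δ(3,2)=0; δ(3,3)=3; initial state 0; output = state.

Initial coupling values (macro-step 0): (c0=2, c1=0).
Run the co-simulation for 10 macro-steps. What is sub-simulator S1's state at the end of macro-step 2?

macro 1: S0 reads c0=2 → after 1×micro: 1; S1 reads c0=2 → after 2×micro: 3 ⇒ (c0=1, c1=3)
macro 2: S0 reads c0=1 → after 1×micro: 3; S1 reads c0=1 → after 2×micro: 2 ⇒ (c0=3, c1=2)
macro 3: S0 reads c0=3 → after 1×micro: 1; S1 reads c0=3 → after 2×micro: 0 ⇒ (c0=1, c1=0)
macro 4: S0 reads c0=1 → after 1×micro: 3; S1 reads c0=1 → after 2×micro: 2 ⇒ (c0=3, c1=2)
macro 5: S0 reads c0=3 → after 1×micro: 1; S1 reads c0=3 → after 2×micro: 0 ⇒ (c0=1, c1=0)
macro 6: S0 reads c0=1 → after 1×micro: 3; S1 reads c0=1 → after 2×micro: 2 ⇒ (c0=3, c1=2)
macro 7: S0 reads c0=3 → after 1×micro: 1; S1 reads c0=3 → after 2×micro: 0 ⇒ (c0=1, c1=0)
macro 8: S0 reads c0=1 → after 1×micro: 3; S1 reads c0=1 → after 2×micro: 2 ⇒ (c0=3, c1=2)
macro 9: S0 reads c0=3 → after 1×micro: 1; S1 reads c0=3 → after 2×micro: 0 ⇒ (c0=1, c1=0)
macro 10: S0 reads c0=1 → after 1×micro: 3; S1 reads c0=1 → after 2×micro: 2 ⇒ (c0=3, c1=2)

S1 state at macro-step 2 = 2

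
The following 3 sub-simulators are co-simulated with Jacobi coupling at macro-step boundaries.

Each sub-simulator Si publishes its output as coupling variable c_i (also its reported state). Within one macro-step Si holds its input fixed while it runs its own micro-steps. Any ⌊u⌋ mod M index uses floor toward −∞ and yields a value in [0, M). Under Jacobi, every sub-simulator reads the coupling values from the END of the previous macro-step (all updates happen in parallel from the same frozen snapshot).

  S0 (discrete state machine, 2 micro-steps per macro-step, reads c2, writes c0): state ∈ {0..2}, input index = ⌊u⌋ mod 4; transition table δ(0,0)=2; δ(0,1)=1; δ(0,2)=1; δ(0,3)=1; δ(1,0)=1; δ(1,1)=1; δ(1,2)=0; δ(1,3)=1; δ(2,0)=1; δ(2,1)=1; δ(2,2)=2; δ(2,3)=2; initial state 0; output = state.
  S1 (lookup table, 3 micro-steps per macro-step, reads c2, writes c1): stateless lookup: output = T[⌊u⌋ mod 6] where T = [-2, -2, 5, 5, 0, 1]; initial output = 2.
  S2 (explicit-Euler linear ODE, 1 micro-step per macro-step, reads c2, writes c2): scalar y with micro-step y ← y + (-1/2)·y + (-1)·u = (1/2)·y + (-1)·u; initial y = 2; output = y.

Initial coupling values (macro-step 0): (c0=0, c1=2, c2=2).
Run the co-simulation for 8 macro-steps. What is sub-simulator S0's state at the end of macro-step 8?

S0 state at macro-step 8 = 1

macro 1: S0 reads c2=2 → after 2×micro: 0; S1 reads c2=2 → after 3×micro: 5; S2 reads c2=2 → after 1×micro: -1 ⇒ (c0=0, c1=5, c2=-1)
macro 2: S0 reads c2=-1 → after 2×micro: 1; S1 reads c2=-1 → after 3×micro: 1; S2 reads c2=-1 → after 1×micro: 1/2 ⇒ (c0=1, c1=1, c2=1/2)
macro 3: S0 reads c2=1/2 → after 2×micro: 1; S1 reads c2=1/2 → after 3×micro: -2; S2 reads c2=1/2 → after 1×micro: -1/4 ⇒ (c0=1, c1=-2, c2=-1/4)
macro 4: S0 reads c2=-1/4 → after 2×micro: 1; S1 reads c2=-1/4 → after 3×micro: 1; S2 reads c2=-1/4 → after 1×micro: 1/8 ⇒ (c0=1, c1=1, c2=1/8)
macro 5: S0 reads c2=1/8 → after 2×micro: 1; S1 reads c2=1/8 → after 3×micro: -2; S2 reads c2=1/8 → after 1×micro: -1/16 ⇒ (c0=1, c1=-2, c2=-1/16)
macro 6: S0 reads c2=-1/16 → after 2×micro: 1; S1 reads c2=-1/16 → after 3×micro: 1; S2 reads c2=-1/16 → after 1×micro: 1/32 ⇒ (c0=1, c1=1, c2=1/32)
macro 7: S0 reads c2=1/32 → after 2×micro: 1; S1 reads c2=1/32 → after 3×micro: -2; S2 reads c2=1/32 → after 1×micro: -1/64 ⇒ (c0=1, c1=-2, c2=-1/64)
macro 8: S0 reads c2=-1/64 → after 2×micro: 1; S1 reads c2=-1/64 → after 3×micro: 1; S2 reads c2=-1/64 → after 1×micro: 1/128 ⇒ (c0=1, c1=1, c2=1/128)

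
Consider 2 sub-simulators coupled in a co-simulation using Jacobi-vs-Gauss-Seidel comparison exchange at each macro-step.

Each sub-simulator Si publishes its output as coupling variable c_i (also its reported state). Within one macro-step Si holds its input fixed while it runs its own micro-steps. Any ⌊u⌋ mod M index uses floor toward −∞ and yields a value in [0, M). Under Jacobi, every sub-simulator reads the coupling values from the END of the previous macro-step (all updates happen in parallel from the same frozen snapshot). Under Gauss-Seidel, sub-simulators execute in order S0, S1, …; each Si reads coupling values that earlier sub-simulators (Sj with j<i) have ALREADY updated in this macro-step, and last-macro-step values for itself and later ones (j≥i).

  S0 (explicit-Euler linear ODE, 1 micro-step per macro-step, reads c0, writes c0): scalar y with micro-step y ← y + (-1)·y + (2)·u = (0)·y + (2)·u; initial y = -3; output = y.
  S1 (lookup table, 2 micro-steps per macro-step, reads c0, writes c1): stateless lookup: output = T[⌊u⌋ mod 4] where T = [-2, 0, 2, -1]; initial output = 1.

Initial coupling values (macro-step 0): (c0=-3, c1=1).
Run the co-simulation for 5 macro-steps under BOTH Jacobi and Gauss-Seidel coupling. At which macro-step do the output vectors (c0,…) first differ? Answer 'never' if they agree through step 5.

[Jacobi] macro 1: S0 reads c0=-3 → after 1×micro: -6; S1 reads c0=-3 → after 2×micro: 0 ⇒ (c0=-6, c1=0)
[Jacobi] macro 2: S0 reads c0=-6 → after 1×micro: -12; S1 reads c0=-6 → after 2×micro: 2 ⇒ (c0=-12, c1=2)
[Jacobi] macro 3: S0 reads c0=-12 → after 1×micro: -24; S1 reads c0=-12 → after 2×micro: -2 ⇒ (c0=-24, c1=-2)
[Jacobi] macro 4: S0 reads c0=-24 → after 1×micro: -48; S1 reads c0=-24 → after 2×micro: -2 ⇒ (c0=-48, c1=-2)
[Jacobi] macro 5: S0 reads c0=-48 → after 1×micro: -96; S1 reads c0=-48 → after 2×micro: -2 ⇒ (c0=-96, c1=-2)
[Gauss-Seidel] macro 1: S0 reads c0=-3 → after 1×micro: -6; S1 reads c0=-6 → after 2×micro: 2 ⇒ (c0=-6, c1=2)
[Gauss-Seidel] macro 2: S0 reads c0=-6 → after 1×micro: -12; S1 reads c0=-12 → after 2×micro: -2 ⇒ (c0=-12, c1=-2)
[Gauss-Seidel] macro 3: S0 reads c0=-12 → after 1×micro: -24; S1 reads c0=-24 → after 2×micro: -2 ⇒ (c0=-24, c1=-2)
[Gauss-Seidel] macro 4: S0 reads c0=-24 → after 1×micro: -48; S1 reads c0=-48 → after 2×micro: -2 ⇒ (c0=-48, c1=-2)
[Gauss-Seidel] macro 5: S0 reads c0=-48 → after 1×micro: -96; S1 reads c0=-96 → after 2×micro: -2 ⇒ (c0=-96, c1=-2)

first divergence at macro-step: 1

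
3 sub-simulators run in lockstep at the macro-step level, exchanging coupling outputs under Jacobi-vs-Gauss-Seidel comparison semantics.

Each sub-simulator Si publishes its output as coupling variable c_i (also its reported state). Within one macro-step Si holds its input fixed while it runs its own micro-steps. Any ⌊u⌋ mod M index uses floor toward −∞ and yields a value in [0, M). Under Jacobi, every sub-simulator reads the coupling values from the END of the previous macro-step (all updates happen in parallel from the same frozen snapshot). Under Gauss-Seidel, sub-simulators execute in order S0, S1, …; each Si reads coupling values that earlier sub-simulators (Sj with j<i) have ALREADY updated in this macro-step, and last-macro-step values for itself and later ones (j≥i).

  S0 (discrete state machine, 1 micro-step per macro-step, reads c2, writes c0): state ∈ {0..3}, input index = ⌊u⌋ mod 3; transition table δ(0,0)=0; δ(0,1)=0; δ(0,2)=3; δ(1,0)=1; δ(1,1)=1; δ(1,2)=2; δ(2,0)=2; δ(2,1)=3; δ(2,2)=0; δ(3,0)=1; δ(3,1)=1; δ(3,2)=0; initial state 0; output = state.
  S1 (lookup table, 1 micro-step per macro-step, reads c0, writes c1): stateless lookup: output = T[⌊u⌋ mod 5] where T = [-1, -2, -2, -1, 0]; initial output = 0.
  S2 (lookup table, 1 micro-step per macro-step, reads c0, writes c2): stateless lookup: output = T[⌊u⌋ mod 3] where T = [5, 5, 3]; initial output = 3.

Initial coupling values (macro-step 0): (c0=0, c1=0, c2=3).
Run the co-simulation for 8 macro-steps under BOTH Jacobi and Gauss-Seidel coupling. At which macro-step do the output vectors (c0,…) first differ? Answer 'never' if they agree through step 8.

first divergence at macro-step: never

[Jacobi] macro 1: S0 reads c2=3 → after 1×micro: 0; S1 reads c0=0 → after 1×micro: -1; S2 reads c0=0 → after 1×micro: 5 ⇒ (c0=0, c1=-1, c2=5)
[Jacobi] macro 2: S0 reads c2=5 → after 1×micro: 3; S1 reads c0=0 → after 1×micro: -1; S2 reads c0=0 → after 1×micro: 5 ⇒ (c0=3, c1=-1, c2=5)
[Jacobi] macro 3: S0 reads c2=5 → after 1×micro: 0; S1 reads c0=3 → after 1×micro: -1; S2 reads c0=3 → after 1×micro: 5 ⇒ (c0=0, c1=-1, c2=5)
[Jacobi] macro 4: S0 reads c2=5 → after 1×micro: 3; S1 reads c0=0 → after 1×micro: -1; S2 reads c0=0 → after 1×micro: 5 ⇒ (c0=3, c1=-1, c2=5)
[Jacobi] macro 5: S0 reads c2=5 → after 1×micro: 0; S1 reads c0=3 → after 1×micro: -1; S2 reads c0=3 → after 1×micro: 5 ⇒ (c0=0, c1=-1, c2=5)
[Jacobi] macro 6: S0 reads c2=5 → after 1×micro: 3; S1 reads c0=0 → after 1×micro: -1; S2 reads c0=0 → after 1×micro: 5 ⇒ (c0=3, c1=-1, c2=5)
[Jacobi] macro 7: S0 reads c2=5 → after 1×micro: 0; S1 reads c0=3 → after 1×micro: -1; S2 reads c0=3 → after 1×micro: 5 ⇒ (c0=0, c1=-1, c2=5)
[Jacobi] macro 8: S0 reads c2=5 → after 1×micro: 3; S1 reads c0=0 → after 1×micro: -1; S2 reads c0=0 → after 1×micro: 5 ⇒ (c0=3, c1=-1, c2=5)
[Gauss-Seidel] macro 1: S0 reads c2=3 → after 1×micro: 0; S1 reads c0=0 → after 1×micro: -1; S2 reads c0=0 → after 1×micro: 5 ⇒ (c0=0, c1=-1, c2=5)
[Gauss-Seidel] macro 2: S0 reads c2=5 → after 1×micro: 3; S1 reads c0=3 → after 1×micro: -1; S2 reads c0=3 → after 1×micro: 5 ⇒ (c0=3, c1=-1, c2=5)
[Gauss-Seidel] macro 3: S0 reads c2=5 → after 1×micro: 0; S1 reads c0=0 → after 1×micro: -1; S2 reads c0=0 → after 1×micro: 5 ⇒ (c0=0, c1=-1, c2=5)
[Gauss-Seidel] macro 4: S0 reads c2=5 → after 1×micro: 3; S1 reads c0=3 → after 1×micro: -1; S2 reads c0=3 → after 1×micro: 5 ⇒ (c0=3, c1=-1, c2=5)
[Gauss-Seidel] macro 5: S0 reads c2=5 → after 1×micro: 0; S1 reads c0=0 → after 1×micro: -1; S2 reads c0=0 → after 1×micro: 5 ⇒ (c0=0, c1=-1, c2=5)
[Gauss-Seidel] macro 6: S0 reads c2=5 → after 1×micro: 3; S1 reads c0=3 → after 1×micro: -1; S2 reads c0=3 → after 1×micro: 5 ⇒ (c0=3, c1=-1, c2=5)
[Gauss-Seidel] macro 7: S0 reads c2=5 → after 1×micro: 0; S1 reads c0=0 → after 1×micro: -1; S2 reads c0=0 → after 1×micro: 5 ⇒ (c0=0, c1=-1, c2=5)
[Gauss-Seidel] macro 8: S0 reads c2=5 → after 1×micro: 3; S1 reads c0=3 → after 1×micro: -1; S2 reads c0=3 → after 1×micro: 5 ⇒ (c0=3, c1=-1, c2=5)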